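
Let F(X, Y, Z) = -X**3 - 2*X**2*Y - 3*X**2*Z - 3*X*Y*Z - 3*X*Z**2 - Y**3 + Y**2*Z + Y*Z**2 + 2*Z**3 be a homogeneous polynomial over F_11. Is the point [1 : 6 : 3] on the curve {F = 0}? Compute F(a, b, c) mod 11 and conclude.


F(1,6,3) ≡ 7 (mod 11); P is NOT on the curve.

Evaluate F(1, 6, 3) term-by-term (mod 11).
  -X**3 ↦ -1·1·1·1 = -1
  -2*X**2*Y ↦ -2·1·6·1 = -12
  -3*X**2*Z ↦ -3·1·1·3 = -9
  -3*X*Y*Z ↦ -3·1·6·3 = -54
  -3*X*Z**2 ↦ -3·1·1·9 = -27
  -Y**3 ↦ -1·1·216·1 = -216
  Y**2*Z ↦ 1·1·36·3 = 108
  Y*Z**2 ↦ 1·1·6·9 = 54
  2*Z**3 ↦ 2·1·1·27 = 54
Sum: F(1, 6, 3) = (-1) + (-12) + (-9) + (-54) + (-27) + (-216) + (108) + (54) + (54) = -103.
Reducing mod 11: -103 ≡ 7 (mod 11).
Since F(a, b, c) ≡ 7 ≠ 0 (mod 11), P does NOT lie on the curve.


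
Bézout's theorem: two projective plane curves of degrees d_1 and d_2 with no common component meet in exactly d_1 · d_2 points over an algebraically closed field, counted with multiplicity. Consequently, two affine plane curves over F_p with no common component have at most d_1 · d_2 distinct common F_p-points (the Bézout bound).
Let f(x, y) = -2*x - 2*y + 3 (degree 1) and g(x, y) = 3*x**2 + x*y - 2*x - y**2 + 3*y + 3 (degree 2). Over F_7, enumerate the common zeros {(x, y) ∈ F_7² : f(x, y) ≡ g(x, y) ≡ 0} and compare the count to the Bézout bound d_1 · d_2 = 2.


Common zeros: {(0, 5), (4, 1)}; count = 2; Bézout bound = 2.

deg(f) = 1, deg(g) = 2, so Bézout bound = 2.
Scan x ∈ F_7. For each x, list the y ∈ F_7 with f(x, y) ≡ 0 and those with g(x, y) ≡ 0 (mod 7); the common zeros in that column are the intersection.
  x = 0: f ≡ 0 at y ∈ {5}; g ≡ 0 at y ∈ {5}; common: {5}.
  x = 1: f ≡ 0 at y ∈ {4}; g ≡ 0 at y ∈ {1, 3}; common: ∅.
  x = 2: f ≡ 0 at y ∈ {3}; g ≡ 0 at y ∈ ∅; common: ∅.
  x = 3: f ≡ 0 at y ∈ {2}; g ≡ 0 at y ∈ ∅; common: ∅.
  x = 4: f ≡ 0 at y ∈ {1}; g ≡ 0 at y ∈ {1, 6}; common: {1}.
  x = 5: f ≡ 0 at y ∈ {0}; g ≡ 0 at y ∈ {4}; common: ∅.
  x = 6: f ≡ 0 at y ∈ {6}; g ≡ 0 at y ∈ {4, 5}; common: ∅.
Collecting: common zeros = {(0, 5), (4, 1)}, so the count is 2.
Comparison with the Bézout bound: 2 ≤ 2 = deg(f)·deg(g), as expected for curves with no common component (the bound is attained).


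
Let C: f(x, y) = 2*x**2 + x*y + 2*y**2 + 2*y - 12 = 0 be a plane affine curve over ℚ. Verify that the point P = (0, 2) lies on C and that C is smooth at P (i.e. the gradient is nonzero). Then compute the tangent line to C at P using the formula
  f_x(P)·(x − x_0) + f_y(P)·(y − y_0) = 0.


Tangent line at P: 2*x + 10*y - 20 = 0.

Step 1: f(0, 2) = 0, so P lies on C.
Step 2: partial derivatives
  f_x(x, y) = 4*x + y, f_y(x, y) = x + 4*y + 2.
  f_x(P) = 2, f_y(P) = 10 (gradient nonzero, so P is smooth).
Step 3: tangent line at P: 2·(x − 0) + 10·(y − 2) = 0.
Expanding: 2*x + 10*y - 20 = 0.


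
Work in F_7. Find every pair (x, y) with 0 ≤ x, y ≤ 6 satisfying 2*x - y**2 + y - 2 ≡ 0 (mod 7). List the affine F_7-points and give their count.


Affine F_7-points: {(0, 4), (1, 0), (1, 1), (2, 2), (2, 6), (4, 3), (4, 5)}; count = 7.

For each of the 49 pairs (x, y) ∈ F_7², evaluate f(x, y) mod 7. Record the zeros.
  x = 0: [0↦5, 1↦5, 2↦3, 3↦6, 4↦0, 5↦6, 6↦3]  zeros at y ∈ {4}
  x = 1: [0↦0, 1↦0, 2↦5, 3↦1, 4↦2, 5↦1, 6↦5]  zeros at y ∈ {0, 1}
  x = 2: [0↦2, 1↦2, 2↦0, 3↦3, 4↦4, 5↦3, 6↦0]  zeros at y ∈ {2, 6}
  x = 3: [0↦4, 1↦4, 2↦2, 3↦5, 4↦6, 5↦5, 6↦2]  zeros at y ∈ ∅
  x = 4: [0↦6, 1↦6, 2↦4, 3↦0, 4↦1, 5↦0, 6↦4]  zeros at y ∈ {3, 5}
  x = 5: [0↦1, 1↦1, 2↦6, 3↦2, 4↦3, 5↦2, 6↦6]  zeros at y ∈ ∅
  x = 6: [0↦3, 1↦3, 2↦1, 3↦4, 4↦5, 5↦4, 6↦1]  zeros at y ∈ ∅
Collecting zeros: affine points = {(0, 4), (1, 0), (1, 1), (2, 2), (2, 6), (4, 3), (4, 5)}.
Total count |C(F_7)_aff| = 7.


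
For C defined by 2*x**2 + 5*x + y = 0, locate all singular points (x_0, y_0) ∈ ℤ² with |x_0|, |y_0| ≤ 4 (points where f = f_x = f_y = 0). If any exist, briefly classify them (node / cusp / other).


No singular points in the scanned grid; C is smooth there.

Compute partial derivatives:
  f_x = 4*x + 5.
  f_y = 1.
f_y = 1 is a nonzero constant, so f_y never vanishes: no point (x, y) can satisfy f = f_x = f_y = 0. In particular no (x, y) ∈ {−4, ..., 4}² is singular; the curve is smooth.


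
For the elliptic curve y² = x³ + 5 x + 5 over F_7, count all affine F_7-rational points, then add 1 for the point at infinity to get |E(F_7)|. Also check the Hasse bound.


Affine points = {(1, 2), (1, 5), (2, 3), (2, 4), (5, 1), (5, 6)}; affine count = 6; |E(F_7)| = 7.

Discriminant check: Δ ∝ 4a³ + 27b² = 4·5³ + 27·5² = 4·125 + 27·25 ≡ 6 (mod 7). Nonzero ⇒ E is nonsingular.
For each x ∈ F_7, compute rhs = x³ + 5·x + 5 mod 7, then count y ∈ F_7 with y² ≡ rhs.
  x = 0: rhs = 5, matching y values: none (0 points).
  x = 1: rhs = 4, matching y values: 2, 5 (2 points).
  x = 2: rhs = 2, matching y values: 3, 4 (2 points).
  x = 3: rhs = 5, matching y values: none (0 points).
  x = 4: rhs = 5, matching y values: none (0 points).
  x = 5: rhs = 1, matching y values: 1, 6 (2 points).
  x = 6: rhs = 6, matching y values: none (0 points).
Total affine count: 6.
Full point count |E(F_7)| = 6 + 1 = 7.
Hasse bound: |7 − (7+1)| = |-1| = 1 ≤ 2√7 ≈ 5.2915 ✓.


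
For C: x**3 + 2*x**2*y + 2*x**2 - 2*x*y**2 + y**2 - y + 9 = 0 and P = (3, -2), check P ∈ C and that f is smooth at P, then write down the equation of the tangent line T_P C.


Tangent line at P: 7*x + 37*y + 53 = 0.

Step 1: f(3, -2) = 0, so P lies on C.
Step 2: partial derivatives
  f_x(x, y) = 3*x**2 + 4*x*y + 4*x - 2*y**2, f_y(x, y) = 2*x**2 - 4*x*y + 2*y - 1.
  f_x(P) = 7, f_y(P) = 37 (gradient nonzero, so P is smooth).
Step 3: tangent line at P: 7·(x − 3) + 37·(y − -2) = 0.
Expanding: 7*x + 37*y + 53 = 0.


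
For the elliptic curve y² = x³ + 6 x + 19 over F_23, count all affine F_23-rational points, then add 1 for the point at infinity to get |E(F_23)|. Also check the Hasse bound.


Affine points = {(1, 7), (1, 16), (2, 4), (2, 19), (3, 8), (3, 15), (5, 6), (5, 17), (6, 8), (6, 15), (7, 6), (7, 17), (8, 2), (8, 21), (11, 6), (11, 17), (12, 5), (12, 18), (14, 8), (14, 15), (16, 5), (16, 18), (18, 5), (18, 18), (19, 0), (22, 9), (22, 14)}; affine count = 27; |E(F_23)| = 28.

Discriminant check: Δ ∝ 4a³ + 27b² = 4·6³ + 27·19² = 4·216 + 27·361 ≡ 8 (mod 23). Nonzero ⇒ E is nonsingular.
For each x ∈ F_23, compute rhs = x³ + 6·x + 19 mod 23, then count y ∈ F_23 with y² ≡ rhs.
  x = 0: rhs = 19, matching y values: none (0 points).
  x = 1: rhs = 3, matching y values: 7, 16 (2 points).
  x = 2: rhs = 16, matching y values: 4, 19 (2 points).
  x = 3: rhs = 18, matching y values: 8, 15 (2 points).
  x = 4: rhs = 15, matching y values: none (0 points).
  x = 5: rhs = 13, matching y values: 6, 17 (2 points).
  x = 6: rhs = 18, matching y values: 8, 15 (2 points).
  x = 7: rhs = 13, matching y values: 6, 17 (2 points).
  x = 8: rhs = 4, matching y values: 2, 21 (2 points).
  x = 9: rhs = 20, matching y values: none (0 points).
  x = 10: rhs = 21, matching y values: none (0 points).
  x = 11: rhs = 13, matching y values: 6, 17 (2 points).
  x = 12: rhs = 2, matching y values: 5, 18 (2 points).
  x = 13: rhs = 17, matching y values: none (0 points).
  x = 14: rhs = 18, matching y values: 8, 15 (2 points).
  x = 15: rhs = 11, matching y values: none (0 points).
  x = 16: rhs = 2, matching y values: 5, 18 (2 points).
  x = 17: rhs = 20, matching y values: none (0 points).
  x = 18: rhs = 2, matching y values: 5, 18 (2 points).
  x = 19: rhs = 0, matching y values: 0 (1 points).
  x = 20: rhs = 20, matching y values: none (0 points).
  x = 21: rhs = 22, matching y values: none (0 points).
  x = 22: rhs = 12, matching y values: 9, 14 (2 points).
Total affine count: 27.
Full point count |E(F_23)| = 27 + 1 = 28.
Hasse bound: |28 − (23+1)| = |4| = 4 ≤ 2√23 ≈ 9.5917 ✓.


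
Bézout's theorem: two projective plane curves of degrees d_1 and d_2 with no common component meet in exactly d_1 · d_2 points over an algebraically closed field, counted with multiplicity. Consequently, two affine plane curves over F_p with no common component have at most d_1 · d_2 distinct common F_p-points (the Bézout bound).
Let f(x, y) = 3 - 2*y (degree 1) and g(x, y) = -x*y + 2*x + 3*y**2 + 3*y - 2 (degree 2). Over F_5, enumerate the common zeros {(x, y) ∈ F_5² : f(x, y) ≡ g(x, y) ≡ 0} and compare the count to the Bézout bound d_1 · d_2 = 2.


Common zeros: {(4, 4)}; count = 1; Bézout bound = 2.

deg(f) = 1, deg(g) = 2, so Bézout bound = 2.
Scan x ∈ F_5. For each x, list the y ∈ F_5 with f(x, y) ≡ 0 and those with g(x, y) ≡ 0 (mod 5); the common zeros in that column are the intersection.
  x = 0: f ≡ 0 at y ∈ {4}; g ≡ 0 at y ∈ ∅; common: ∅.
  x = 1: f ≡ 0 at y ∈ {4}; g ≡ 0 at y ∈ {0, 1}; common: ∅.
  x = 2: f ≡ 0 at y ∈ {4}; g ≡ 0 at y ∈ ∅; common: ∅.
  x = 3: f ≡ 0 at y ∈ {4}; g ≡ 0 at y ∈ ∅; common: ∅.
  x = 4: f ≡ 0 at y ∈ {4}; g ≡ 0 at y ∈ {3, 4}; common: {4}.
Collecting: common zeros = {(4, 4)}, so the count is 1.
Comparison with the Bézout bound: 1 ≤ 2 = deg(f)·deg(g), as expected for curves with no common component (the affine F_5-count falls short of the bound because intersections may lie at infinity, over extension fields, or carry multiplicity).


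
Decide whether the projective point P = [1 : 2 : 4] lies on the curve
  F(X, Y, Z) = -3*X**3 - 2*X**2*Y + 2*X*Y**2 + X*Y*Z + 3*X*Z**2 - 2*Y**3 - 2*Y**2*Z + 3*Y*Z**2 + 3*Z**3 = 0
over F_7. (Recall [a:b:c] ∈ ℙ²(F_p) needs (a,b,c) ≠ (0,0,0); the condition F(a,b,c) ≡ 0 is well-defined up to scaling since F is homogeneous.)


F(1,2,4) ≡ 3 (mod 7); P is NOT on the curve.

Evaluate F(1, 2, 4) term-by-term (mod 7).
  -3*X**3 ↦ -3·1·1·1 = -3
  -2*X**2*Y ↦ -2·1·2·1 = -4
  2*X*Y**2 ↦ 2·1·4·1 = 8
  X*Y*Z ↦ 1·1·2·4 = 8
  3*X*Z**2 ↦ 3·1·1·16 = 48
  -2*Y**3 ↦ -2·1·8·1 = -16
  -2*Y**2*Z ↦ -2·1·4·4 = -32
  3*Y*Z**2 ↦ 3·1·2·16 = 96
  3*Z**3 ↦ 3·1·1·64 = 192
Sum: F(1, 2, 4) = (-3) + (-4) + (8) + (8) + (48) + (-16) + (-32) + (96) + (192) = 297.
Reducing mod 7: 297 ≡ 3 (mod 7).
Since F(a, b, c) ≡ 3 ≠ 0 (mod 7), P does NOT lie on the curve.


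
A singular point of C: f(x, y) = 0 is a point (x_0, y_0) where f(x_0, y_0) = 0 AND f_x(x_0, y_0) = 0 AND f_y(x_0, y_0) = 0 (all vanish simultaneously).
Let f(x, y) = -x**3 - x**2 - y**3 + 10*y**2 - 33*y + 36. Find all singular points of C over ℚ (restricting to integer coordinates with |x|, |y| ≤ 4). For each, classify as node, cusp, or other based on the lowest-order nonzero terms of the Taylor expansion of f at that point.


Singular points: {(0, 3)}; classification: node.

Compute partial derivatives:
  f_x = -3*x**2 - 2*x.
  f_y = -3*y**2 + 20*y - 33.
Scan x_0 ∈ {−4, ..., 4}. For each x_0, f_y(x_0, y) is a polynomial in y; find its integer roots y ∈ {−4, ..., 4}, then test f_x and f at those candidates.
  x = -4: f_y(-4, y) = -3*y**2 + 20*y - 33; vanishes at y ∈ {3}. (-4, 3): f_x = -40 ≠ 0.
  x = -3: f_y(-3, y) = -3*y**2 + 20*y - 33; vanishes at y ∈ {3}. (-3, 3): f_x = -21 ≠ 0.
  x = -2: f_y(-2, y) = -3*y**2 + 20*y - 33; vanishes at y ∈ {3}. (-2, 3): f_x = -8 ≠ 0.
  x = -1: f_y(-1, y) = -3*y**2 + 20*y - 33; vanishes at y ∈ {3}. (-1, 3): f_x = -1 ≠ 0.
  x = 0: f_y(0, y) = -3*y**2 + 20*y - 33; vanishes at y ∈ {3}. (0, 3): f_x = 0, f = 0 — SINGULAR.
  x = 1: f_y(1, y) = -3*y**2 + 20*y - 33; vanishes at y ∈ {3}. (1, 3): f_x = -5 ≠ 0.
  x = 2: f_y(2, y) = -3*y**2 + 20*y - 33; vanishes at y ∈ {3}. (2, 3): f_x = -16 ≠ 0.
  x = 3: f_y(3, y) = -3*y**2 + 20*y - 33; vanishes at y ∈ {3}. (3, 3): f_x = -33 ≠ 0.
  x = 4: f_y(4, y) = -3*y**2 + 20*y - 33; vanishes at y ∈ {3}. (4, 3): f_x = -56 ≠ 0.
Only singular point on the grid: (0, 3).
Classify: substitute x = 0 + u, y = 3 + v and expand: f = -u**3 - u**2 - v**3 + v**2.
No constant or linear terms (consistent with a singular point). Quadratic part: -u**2 + v**2. Cubic part: -u**3 - v**3.
The quadratic part v**2 - u**2 = (v − u)(v + u) splits into two distinct linear factors, so there are two distinct tangent lines y − 3 = ±(x − 0) — this is a node (ordinary double point).
Classification: node.


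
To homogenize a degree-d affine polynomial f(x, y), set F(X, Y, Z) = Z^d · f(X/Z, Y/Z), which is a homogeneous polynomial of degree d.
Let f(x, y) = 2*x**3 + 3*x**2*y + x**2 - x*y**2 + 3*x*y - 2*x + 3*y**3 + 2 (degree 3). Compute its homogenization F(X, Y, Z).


F(X, Y, Z) = 2*X**3 + 3*X**2*Y + X**2*Z - X*Y**2 + 3*X*Y*Z - 2*X*Z**2 + 3*Y**3 + 2*Z**3

deg(f) = 3.
Substitute x = X/Z, y = Y/Z into f, then multiply by Z^3.
  monomial 2·x^3·y^0 ↦ 2·X^3·Y^0·Z^0.
  monomial 3·x^2·y^1 ↦ 3·X^2·Y^1·Z^0.
  monomial 1·x^2·y^0 ↦ 1·X^2·Y^0·Z^1.
  monomial -1·x^1·y^2 ↦ -1·X^1·Y^2·Z^0.
  monomial 3·x^1·y^1 ↦ 3·X^1·Y^1·Z^1.
  monomial -2·x^1·y^0 ↦ -2·X^1·Y^0·Z^2.
  monomial 3·x^0·y^3 ↦ 3·X^0·Y^3·Z^0.
  monomial 2·x^0·y^0 ↦ 2·X^0·Y^0·Z^3.
Collecting: F(X, Y, Z) = 2*X**3 + 3*X**2*Y + X**2*Z - X*Y**2 + 3*X*Y*Z - 2*X*Z**2 + 3*Y**3 + 2*Z**3.


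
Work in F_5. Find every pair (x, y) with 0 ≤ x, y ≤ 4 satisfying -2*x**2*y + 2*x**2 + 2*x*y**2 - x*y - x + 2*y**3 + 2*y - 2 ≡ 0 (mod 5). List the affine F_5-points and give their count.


Affine F_5-points: {(1, 4), (2, 2), (2, 3), (3, 2), (4, 3)}; count = 5.

For each of the 25 pairs (x, y) ∈ F_5², evaluate f(x, y) mod 5. Record the zeros.
  x = 0: [0↦3, 1↦2, 2↦3, 3↦3, 4↦4]  zeros at y ∈ ∅
  x = 1: [0↦4, 1↦2, 2↦1, 3↦3, 4↦0]  zeros at y ∈ {4}
  x = 2: [0↦4, 1↦2, 2↦0, 3↦0, 4↦4]  zeros at y ∈ {2, 3}
  x = 3: [0↦3, 1↦2, 2↦0, 3↦4, 4↦1]  zeros at y ∈ {2}
  x = 4: [0↦1, 1↦2, 2↦1, 3↦0, 4↦1]  zeros at y ∈ {3}
Collecting zeros: affine points = {(1, 4), (2, 2), (2, 3), (3, 2), (4, 3)}.
Total count |C(F_5)_aff| = 5.


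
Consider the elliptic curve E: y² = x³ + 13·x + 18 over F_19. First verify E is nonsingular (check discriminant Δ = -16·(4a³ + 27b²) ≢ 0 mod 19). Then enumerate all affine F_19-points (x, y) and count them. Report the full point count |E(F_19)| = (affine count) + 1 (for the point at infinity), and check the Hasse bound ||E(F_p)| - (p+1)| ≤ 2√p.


Affine points = {(4, 1), (4, 18), (8, 8), (8, 11), (9, 3), (9, 16), (13, 3), (13, 16), (15, 4), (15, 15), (16, 3), (16, 16), (18, 2), (18, 17)}; affine count = 14; |E(F_19)| = 15.

Discriminant check: Δ ∝ 4a³ + 27b² = 4·13³ + 27·18² = 4·2197 + 27·324 ≡ 18 (mod 19). Nonzero ⇒ E is nonsingular.
For each x ∈ F_19, compute rhs = x³ + 13·x + 18 mod 19, then count y ∈ F_19 with y² ≡ rhs.
  x = 0: rhs = 18, matching y values: none (0 points).
  x = 1: rhs = 13, matching y values: none (0 points).
  x = 2: rhs = 14, matching y values: none (0 points).
  x = 3: rhs = 8, matching y values: none (0 points).
  x = 4: rhs = 1, matching y values: 1, 18 (2 points).
  x = 5: rhs = 18, matching y values: none (0 points).
  x = 6: rhs = 8, matching y values: none (0 points).
  x = 7: rhs = 15, matching y values: none (0 points).
  x = 8: rhs = 7, matching y values: 8, 11 (2 points).
  x = 9: rhs = 9, matching y values: 3, 16 (2 points).
  x = 10: rhs = 8, matching y values: none (0 points).
  x = 11: rhs = 10, matching y values: none (0 points).
  x = 12: rhs = 2, matching y values: none (0 points).
  x = 13: rhs = 9, matching y values: 3, 16 (2 points).
  x = 14: rhs = 18, matching y values: none (0 points).
  x = 15: rhs = 16, matching y values: 4, 15 (2 points).
  x = 16: rhs = 9, matching y values: 3, 16 (2 points).
  x = 17: rhs = 3, matching y values: none (0 points).
  x = 18: rhs = 4, matching y values: 2, 17 (2 points).
Total affine count: 14.
Full point count |E(F_19)| = 14 + 1 = 15.
Hasse bound: |15 − (19+1)| = |-5| = 5 ≤ 2√19 ≈ 8.7178 ✓.


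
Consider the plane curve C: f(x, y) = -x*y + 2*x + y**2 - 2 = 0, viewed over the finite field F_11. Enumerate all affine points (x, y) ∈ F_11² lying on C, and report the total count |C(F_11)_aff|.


Affine F_11-points: {(1, 0), (1, 1), (3, 6), (3, 8), (4, 5), (4, 10), (5, 7), (5, 9), (7, 3), (7, 4)}; count = 10.

For each of the 121 pairs (x, y) ∈ F_11², evaluate f(x, y) mod 11. Record the zeros.
  x = 0: [0↦9, 1↦10, 2↦2, 3↦7, 4↦3, 5↦1, 6↦1, 7↦3, 8↦7, 9↦2, 10↦10]  zeros at y ∈ ∅
  x = 1: [0↦0, 1↦0, 2↦2, 3↦6, 4↦1, 5↦9, 6↦8, 7↦9, 8↦1, 9↦6, 10↦2]  zeros at y ∈ {0, 1}
  x = 2: [0↦2, 1↦1, 2↦2, 3↦5, 4↦10, 5↦6, 6↦4, 7↦4, 8↦6, 9↦10, 10↦5]  zeros at y ∈ ∅
  x = 3: [0↦4, 1↦2, 2↦2, 3↦4, 4↦8, 5↦3, 6↦0, 7↦10, 8↦0, 9↦3, 10↦8]  zeros at y ∈ {6, 8}
  x = 4: [0↦6, 1↦3, 2↦2, 3↦3, 4↦6, 5↦0, 6↦7, 7↦5, 8↦5, 9↦7, 10↦0]  zeros at y ∈ {5, 10}
  x = 5: [0↦8, 1↦4, 2↦2, 3↦2, 4↦4, 5↦8, 6↦3, 7↦0, 8↦10, 9↦0, 10↦3]  zeros at y ∈ {7, 9}
  x = 6: [0↦10, 1↦5, 2↦2, 3↦1, 4↦2, 5↦5, 6↦10, 7↦6, 8↦4, 9↦4, 10↦6]  zeros at y ∈ ∅
  x = 7: [0↦1, 1↦6, 2↦2, 3↦0, 4↦0, 5↦2, 6↦6, 7↦1, 8↦9, 9↦8, 10↦9]  zeros at y ∈ {3, 4}
  x = 8: [0↦3, 1↦7, 2↦2, 3↦10, 4↦9, 5↦10, 6↦2, 7↦7, 8↦3, 9↦1, 10↦1]  zeros at y ∈ ∅
  x = 9: [0↦5, 1↦8, 2↦2, 3↦9, 4↦7, 5↦7, 6↦9, 7↦2, 8↦8, 9↦5, 10↦4]  zeros at y ∈ ∅
  x = 10: [0↦7, 1↦9, 2↦2, 3↦8, 4↦5, 5↦4, 6↦5, 7↦8, 8↦2, 9↦9, 10↦7]  zeros at y ∈ ∅
Collecting zeros: affine points = {(1, 0), (1, 1), (3, 6), (3, 8), (4, 5), (4, 10), (5, 7), (5, 9), (7, 3), (7, 4)}.
Total count |C(F_11)_aff| = 10.


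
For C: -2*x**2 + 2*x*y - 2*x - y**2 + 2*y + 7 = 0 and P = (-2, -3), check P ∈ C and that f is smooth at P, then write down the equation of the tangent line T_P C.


Tangent line at P: 4*y + 12 = 0.

Step 1: f(-2, -3) = 0, so P lies on C.
Step 2: partial derivatives
  f_x(x, y) = -4*x + 2*y - 2, f_y(x, y) = 2*x - 2*y + 2.
  f_x(P) = 0, f_y(P) = 4 (gradient nonzero, so P is smooth).
Step 3: tangent line at P: 0·(x − -2) + 4·(y − -3) = 0.
Expanding: 4*y + 12 = 0.


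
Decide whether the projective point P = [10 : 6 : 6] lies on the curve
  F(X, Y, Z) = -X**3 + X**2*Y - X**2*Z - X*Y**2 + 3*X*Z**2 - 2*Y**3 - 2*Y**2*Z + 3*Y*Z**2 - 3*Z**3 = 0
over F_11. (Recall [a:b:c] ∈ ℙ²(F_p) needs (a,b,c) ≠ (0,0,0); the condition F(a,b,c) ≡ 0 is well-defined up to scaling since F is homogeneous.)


F(10,6,6) ≡ 0 (mod 11); P is on the curve.

Evaluate F(10, 6, 6) term-by-term (mod 11).
  -X**3 ↦ -1·1000·1·1 = -1000
  X**2*Y ↦ 1·100·6·1 = 600
  -X**2*Z ↦ -1·100·1·6 = -600
  -X*Y**2 ↦ -1·10·36·1 = -360
  3*X*Z**2 ↦ 3·10·1·36 = 1080
  -2*Y**3 ↦ -2·1·216·1 = -432
  -2*Y**2*Z ↦ -2·1·36·6 = -432
  3*Y*Z**2 ↦ 3·1·6·36 = 648
  -3*Z**3 ↦ -3·1·1·216 = -648
Sum: F(10, 6, 6) = (-1000) + (600) + (-600) + (-360) + (1080) + (-432) + (-432) + (648) + (-648) = -1144.
Reducing mod 11: -1144 ≡ 0 (mod 11).
Since F(a, b, c) ≡ 0 (mod 11), P lies on the curve.


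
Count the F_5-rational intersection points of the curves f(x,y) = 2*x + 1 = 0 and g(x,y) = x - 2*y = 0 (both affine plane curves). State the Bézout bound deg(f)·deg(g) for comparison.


Common zeros: {(2, 1)}; count = 1; Bézout bound = 1.

deg(f) = 1, deg(g) = 1, so Bézout bound = 1.
Scan x ∈ F_5. For each x, list the y ∈ F_5 with f(x, y) ≡ 0 and those with g(x, y) ≡ 0 (mod 5); the common zeros in that column are the intersection.
  x = 0: f ≡ 0 at y ∈ ∅; g ≡ 0 at y ∈ {0}; common: ∅.
  x = 1: f ≡ 0 at y ∈ ∅; g ≡ 0 at y ∈ {3}; common: ∅.
  x = 2: f ≡ 0 at y ∈ {0, 1, 2, 3, 4}; g ≡ 0 at y ∈ {1}; common: {1}.
  x = 3: f ≡ 0 at y ∈ ∅; g ≡ 0 at y ∈ {4}; common: ∅.
  x = 4: f ≡ 0 at y ∈ ∅; g ≡ 0 at y ∈ {2}; common: ∅.
Collecting: common zeros = {(2, 1)}, so the count is 1.
Comparison with the Bézout bound: 1 ≤ 1 = deg(f)·deg(g), as expected for curves with no common component (the bound is attained).


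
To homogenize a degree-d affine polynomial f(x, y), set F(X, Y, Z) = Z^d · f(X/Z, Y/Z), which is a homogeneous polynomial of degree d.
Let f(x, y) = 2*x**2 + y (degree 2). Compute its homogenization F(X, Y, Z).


F(X, Y, Z) = 2*X**2 + Y*Z

deg(f) = 2.
Substitute x = X/Z, y = Y/Z into f, then multiply by Z^2.
  monomial 2·x^2·y^0 ↦ 2·X^2·Y^0·Z^0.
  monomial 1·x^0·y^1 ↦ 1·X^0·Y^1·Z^1.
Collecting: F(X, Y, Z) = 2*X**2 + Y*Z.


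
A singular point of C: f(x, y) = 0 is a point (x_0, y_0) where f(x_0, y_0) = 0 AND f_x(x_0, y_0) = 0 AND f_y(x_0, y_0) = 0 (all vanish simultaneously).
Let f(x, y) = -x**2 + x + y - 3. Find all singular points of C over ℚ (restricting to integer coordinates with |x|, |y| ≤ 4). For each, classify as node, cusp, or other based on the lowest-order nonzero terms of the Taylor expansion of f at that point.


No singular points in the scanned grid; C is smooth there.

Compute partial derivatives:
  f_x = 1 - 2*x.
  f_y = 1.
f_y = 1 is a nonzero constant, so f_y never vanishes: no point (x, y) can satisfy f = f_x = f_y = 0. In particular no (x, y) ∈ {−4, ..., 4}² is singular; the curve is smooth.


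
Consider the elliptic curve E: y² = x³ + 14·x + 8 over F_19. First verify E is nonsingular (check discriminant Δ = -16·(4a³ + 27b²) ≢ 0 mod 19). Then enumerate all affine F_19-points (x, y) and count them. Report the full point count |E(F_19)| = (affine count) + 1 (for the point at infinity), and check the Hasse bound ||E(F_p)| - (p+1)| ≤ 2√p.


Affine points = {(1, 2), (1, 17), (2, 5), (2, 14), (3, 1), (3, 18), (6, 2), (6, 17), (8, 9), (8, 10), (11, 7), (11, 12), (12, 2), (12, 17)}; affine count = 14; |E(F_19)| = 15.

Discriminant check: Δ ∝ 4a³ + 27b² = 4·14³ + 27·8² = 4·2744 + 27·64 ≡ 12 (mod 19). Nonzero ⇒ E is nonsingular.
For each x ∈ F_19, compute rhs = x³ + 14·x + 8 mod 19, then count y ∈ F_19 with y² ≡ rhs.
  x = 0: rhs = 8, matching y values: none (0 points).
  x = 1: rhs = 4, matching y values: 2, 17 (2 points).
  x = 2: rhs = 6, matching y values: 5, 14 (2 points).
  x = 3: rhs = 1, matching y values: 1, 18 (2 points).
  x = 4: rhs = 14, matching y values: none (0 points).
  x = 5: rhs = 13, matching y values: none (0 points).
  x = 6: rhs = 4, matching y values: 2, 17 (2 points).
  x = 7: rhs = 12, matching y values: none (0 points).
  x = 8: rhs = 5, matching y values: 9, 10 (2 points).
  x = 9: rhs = 8, matching y values: none (0 points).
  x = 10: rhs = 8, matching y values: none (0 points).
  x = 11: rhs = 11, matching y values: 7, 12 (2 points).
  x = 12: rhs = 4, matching y values: 2, 17 (2 points).
  x = 13: rhs = 12, matching y values: none (0 points).
  x = 14: rhs = 3, matching y values: none (0 points).
  x = 15: rhs = 2, matching y values: none (0 points).
  x = 16: rhs = 15, matching y values: none (0 points).
  x = 17: rhs = 10, matching y values: none (0 points).
  x = 18: rhs = 12, matching y values: none (0 points).
Total affine count: 14.
Full point count |E(F_19)| = 14 + 1 = 15.
Hasse bound: |15 − (19+1)| = |-5| = 5 ≤ 2√19 ≈ 8.7178 ✓.


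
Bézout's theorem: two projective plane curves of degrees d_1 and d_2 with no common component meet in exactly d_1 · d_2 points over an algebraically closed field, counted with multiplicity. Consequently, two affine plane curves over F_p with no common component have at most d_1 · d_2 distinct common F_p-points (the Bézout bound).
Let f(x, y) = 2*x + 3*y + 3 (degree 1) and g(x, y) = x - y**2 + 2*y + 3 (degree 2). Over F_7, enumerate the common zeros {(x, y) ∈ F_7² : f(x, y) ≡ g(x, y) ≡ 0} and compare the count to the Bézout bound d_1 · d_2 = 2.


Common zeros: {(0, 6), (5, 5)}; count = 2; Bézout bound = 2.

deg(f) = 1, deg(g) = 2, so Bézout bound = 2.
Scan x ∈ F_7. For each x, list the y ∈ F_7 with f(x, y) ≡ 0 and those with g(x, y) ≡ 0 (mod 7); the common zeros in that column are the intersection.
  x = 0: f ≡ 0 at y ∈ {6}; g ≡ 0 at y ∈ {3, 6}; common: {6}.
  x = 1: f ≡ 0 at y ∈ {3}; g ≡ 0 at y ∈ ∅; common: ∅.
  x = 2: f ≡ 0 at y ∈ {0}; g ≡ 0 at y ∈ ∅; common: ∅.
  x = 3: f ≡ 0 at y ∈ {4}; g ≡ 0 at y ∈ {1}; common: ∅.
  x = 4: f ≡ 0 at y ∈ {1}; g ≡ 0 at y ∈ {0, 2}; common: ∅.
  x = 5: f ≡ 0 at y ∈ {5}; g ≡ 0 at y ∈ {4, 5}; common: {5}.
  x = 6: f ≡ 0 at y ∈ {2}; g ≡ 0 at y ∈ ∅; common: ∅.
Collecting: common zeros = {(0, 6), (5, 5)}, so the count is 2.
Comparison with the Bézout bound: 2 ≤ 2 = deg(f)·deg(g), as expected for curves with no common component (the bound is attained).


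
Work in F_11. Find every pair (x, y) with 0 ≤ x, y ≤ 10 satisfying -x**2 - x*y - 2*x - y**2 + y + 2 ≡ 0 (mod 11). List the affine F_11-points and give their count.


Affine F_11-points: {(0, 2), (0, 10), (4, 0), (4, 8), (5, 0), (5, 7), (7, 2), (7, 3), (8, 7), (8, 8), (10, 3), (10, 10)}; count = 12.

For each of the 121 pairs (x, y) ∈ F_11², evaluate f(x, y) mod 11. Record the zeros.
  x = 0: [0↦2, 1↦2, 2↦0, 3↦7, 4↦1, 5↦4, 6↦5, 7↦4, 8↦1, 9↦7, 10↦0]  zeros at y ∈ {2, 10}
  x = 1: [0↦10, 1↦9, 2↦6, 3↦1, 4↦5, 5↦7, 6↦7, 7↦5, 8↦1, 9↦6, 10↦9]  zeros at y ∈ ∅
  x = 2: [0↦5, 1↦3, 2↦10, 3↦4, 4↦7, 5↦8, 6↦7, 7↦4, 8↦10, 9↦3, 10↦5]  zeros at y ∈ ∅
  x = 3: [0↦9, 1↦6, 2↦1, 3↦5, 4↦7, 5↦7, 6↦5, 7↦1, 8↦6, 9↦9, 10↦10]  zeros at y ∈ ∅
  x = 4: [0↦0, 1↦7, 2↦1, 3↦4, 4↦5, 5↦4, 6↦1, 7↦7, 8↦0, 9↦2, 10↦2]  zeros at y ∈ {0, 8}
  x = 5: [0↦0, 1↦6, 2↦10, 3↦1, 4↦1, 5↦10, 6↦6, 7↦0, 8↦3, 9↦4, 10↦3]  zeros at y ∈ {0, 7}
  x = 6: [0↦9, 1↦3, 2↦6, 3↦7, 4↦6, 5↦3, 6↦9, 7↦2, 8↦4, 9↦4, 10↦2]  zeros at y ∈ ∅
  x = 7: [0↦5, 1↦9, 2↦0, 3↦0, 4↦9, 5↦5, 6↦10, 7↦2, 8↦3, 9↦2, 10↦10]  zeros at y ∈ {2, 3}
  x = 8: [0↦10, 1↦2, 2↦3, 3↦2, 4↦10, 5↦5, 6↦9, 7↦0, 8↦0, 9↦9, 10↦5]  zeros at y ∈ {7, 8}
  x = 9: [0↦2, 1↦4, 2↦4, 3↦2, 4↦9, 5↦3, 6↦6, 7↦7, 8↦6, 9↦3, 10↦9]  zeros at y ∈ ∅
  x = 10: [0↦3, 1↦4, 2↦3, 3↦0, 4↦6, 5↦10, 6↦1, 7↦1, 8↦10, 9↦6, 10↦0]  zeros at y ∈ {3, 10}
Collecting zeros: affine points = {(0, 2), (0, 10), (4, 0), (4, 8), (5, 0), (5, 7), (7, 2), (7, 3), (8, 7), (8, 8), (10, 3), (10, 10)}.
Total count |C(F_11)_aff| = 12.


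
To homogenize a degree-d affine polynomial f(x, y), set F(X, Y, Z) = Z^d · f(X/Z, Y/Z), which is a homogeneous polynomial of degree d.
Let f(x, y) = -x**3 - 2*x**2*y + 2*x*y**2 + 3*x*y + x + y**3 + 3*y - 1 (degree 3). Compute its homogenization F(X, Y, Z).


F(X, Y, Z) = -X**3 - 2*X**2*Y + 2*X*Y**2 + 3*X*Y*Z + X*Z**2 + Y**3 + 3*Y*Z**2 - Z**3

deg(f) = 3.
Substitute x = X/Z, y = Y/Z into f, then multiply by Z^3.
  monomial -1·x^3·y^0 ↦ -1·X^3·Y^0·Z^0.
  monomial -2·x^2·y^1 ↦ -2·X^2·Y^1·Z^0.
  monomial 2·x^1·y^2 ↦ 2·X^1·Y^2·Z^0.
  monomial 3·x^1·y^1 ↦ 3·X^1·Y^1·Z^1.
  monomial 1·x^1·y^0 ↦ 1·X^1·Y^0·Z^2.
  monomial 1·x^0·y^3 ↦ 1·X^0·Y^3·Z^0.
  monomial 3·x^0·y^1 ↦ 3·X^0·Y^1·Z^2.
  monomial -1·x^0·y^0 ↦ -1·X^0·Y^0·Z^3.
Collecting: F(X, Y, Z) = -X**3 - 2*X**2*Y + 2*X*Y**2 + 3*X*Y*Z + X*Z**2 + Y**3 + 3*Y*Z**2 - Z**3.


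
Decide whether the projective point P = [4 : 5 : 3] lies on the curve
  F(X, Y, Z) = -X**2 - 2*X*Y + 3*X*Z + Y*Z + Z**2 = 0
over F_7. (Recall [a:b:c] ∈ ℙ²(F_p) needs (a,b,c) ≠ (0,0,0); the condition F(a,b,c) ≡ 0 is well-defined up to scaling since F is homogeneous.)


F(4,5,3) ≡ 4 (mod 7); P is NOT on the curve.

Evaluate F(4, 5, 3) term-by-term (mod 7).
  -X**2 ↦ -1·16·1·1 = -16
  -2*X*Y ↦ -2·4·5·1 = -40
  3*X*Z ↦ 3·4·1·3 = 36
  Y*Z ↦ 1·1·5·3 = 15
  Z**2 ↦ 1·1·1·9 = 9
Sum: F(4, 5, 3) = (-16) + (-40) + (36) + (15) + (9) = 4.
Reducing mod 7: 4 ≡ 4 (mod 7).
Since F(a, b, c) ≡ 4 ≠ 0 (mod 7), P does NOT lie on the curve.


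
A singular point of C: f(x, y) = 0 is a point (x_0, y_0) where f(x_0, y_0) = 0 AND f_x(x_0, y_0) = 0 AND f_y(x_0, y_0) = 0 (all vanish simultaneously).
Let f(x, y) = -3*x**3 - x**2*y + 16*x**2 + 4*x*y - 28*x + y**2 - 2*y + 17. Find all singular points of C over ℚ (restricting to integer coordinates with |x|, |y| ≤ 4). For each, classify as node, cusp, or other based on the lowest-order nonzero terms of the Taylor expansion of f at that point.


Singular points: {(2, -1)}; classification: node.

Compute partial derivatives:
  f_x = -9*x**2 - 2*x*y + 32*x + 4*y - 28.
  f_y = -x**2 + 4*x + 2*y - 2.
Scan x_0 ∈ {−4, ..., 4}. For each x_0, f_y(x_0, y) is a polynomial in y; find its integer roots y ∈ {−4, ..., 4}, then test f_x and f at those candidates.
  x = -4: f_y(-4, y) = 2*y - 34; no integer root y with |y| ≤ 4.
  x = -3: f_y(-3, y) = 2*y - 23; no integer root y with |y| ≤ 4.
  x = -2: f_y(-2, y) = 2*y - 14; no integer root y with |y| ≤ 4.
  x = -1: f_y(-1, y) = 2*y - 7; no integer root y with |y| ≤ 4.
  x = 0: f_y(0, y) = 2*y - 2; vanishes at y ∈ {1}. (0, 1): f_x = -24 ≠ 0.
  x = 1: f_y(1, y) = 2*y + 1; no integer root y with |y| ≤ 4.
  x = 2: f_y(2, y) = 2*y + 2; vanishes at y ∈ {-1}. (2, -1): f_x = 0, f = 0 — SINGULAR.
  x = 3: f_y(3, y) = 2*y + 1; no integer root y with |y| ≤ 4.
  x = 4: f_y(4, y) = 2*y - 2; vanishes at y ∈ {1}. (4, 1): f_x = -48 ≠ 0.
Only singular point on the grid: (2, -1).
Classify: substitute x = 2 + u, y = -1 + v and expand: f = -3*u**3 - u**2*v - u**2 + v**2.
No constant or linear terms (consistent with a singular point). Quadratic part: -u**2 + v**2. Cubic part: -3*u**3 - u**2*v.
The quadratic part v**2 - u**2 = (v − u)(v + u) splits into two distinct linear factors, so there are two distinct tangent lines y − -1 = ±(x − 2) — this is a node (ordinary double point).
Classification: node.


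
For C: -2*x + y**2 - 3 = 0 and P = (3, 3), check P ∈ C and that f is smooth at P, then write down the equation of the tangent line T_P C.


Tangent line at P: -2*x + 6*y - 12 = 0.

Step 1: f(3, 3) = 0, so P lies on C.
Step 2: partial derivatives
  f_x(x, y) = -2, f_y(x, y) = 2*y.
  f_x(P) = -2, f_y(P) = 6 (gradient nonzero, so P is smooth).
Step 3: tangent line at P: -2·(x − 3) + 6·(y − 3) = 0.
Expanding: -2*x + 6*y - 12 = 0.


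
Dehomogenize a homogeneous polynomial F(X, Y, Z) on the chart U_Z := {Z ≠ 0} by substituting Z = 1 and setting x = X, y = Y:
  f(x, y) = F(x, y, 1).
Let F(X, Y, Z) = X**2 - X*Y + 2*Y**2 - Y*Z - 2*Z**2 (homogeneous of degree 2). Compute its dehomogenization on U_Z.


f(x, y) = x**2 - x*y + 2*y**2 - y - 2

On U_Z we set Z = 1. Each monomial c·X^i·Y^j·Z^k in F becomes c·x^i·y^j·1^k = c·x^i·y^j.
Substituting Z = 1: F(X, Y, 1) = x**2 - x*y + 2*y**2 - y - 2.
Note: deg(f) ≤ deg(F) = 2; strict inequality happens when F is divisible by Z (lost terms).


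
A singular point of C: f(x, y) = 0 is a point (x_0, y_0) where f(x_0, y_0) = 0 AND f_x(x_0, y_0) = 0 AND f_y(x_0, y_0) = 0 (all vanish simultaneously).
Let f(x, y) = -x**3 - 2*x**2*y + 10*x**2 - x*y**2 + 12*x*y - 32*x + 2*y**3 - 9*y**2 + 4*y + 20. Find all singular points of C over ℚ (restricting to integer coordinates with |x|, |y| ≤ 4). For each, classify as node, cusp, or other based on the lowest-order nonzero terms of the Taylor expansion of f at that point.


Singular points: {(2, 2)}; classification: cusp.

Compute partial derivatives:
  f_x = -3*x**2 - 4*x*y + 20*x - y**2 + 12*y - 32.
  f_y = -2*x**2 - 2*x*y + 12*x + 6*y**2 - 18*y + 4.
Scan x_0 ∈ {−4, ..., 4}. For each x_0, f_y(x_0, y) is a polynomial in y; find its integer roots y ∈ {−4, ..., 4}, then test f_x and f at those candidates.
  x = -4: f_y(-4, y) = 6*y**2 - 10*y - 76; no integer root y with |y| ≤ 4.
  x = -3: f_y(-3, y) = 6*y**2 - 12*y - 50; no integer root y with |y| ≤ 4.
  x = -2: f_y(-2, y) = 6*y**2 - 14*y - 28; no integer root y with |y| ≤ 4.
  x = -1: f_y(-1, y) = 6*y**2 - 16*y - 10; no integer root y with |y| ≤ 4.
  x = 0: f_y(0, y) = 6*y**2 - 18*y + 4; no integer root y with |y| ≤ 4.
  x = 1: f_y(1, y) = 6*y**2 - 20*y + 14; vanishes at y ∈ {1}. (1, 1): f_x = -8 ≠ 0.
  x = 2: f_y(2, y) = 6*y**2 - 22*y + 20; vanishes at y ∈ {2}. (2, 2): f_x = 0, f = 0 — SINGULAR.
  x = 3: f_y(3, y) = 6*y**2 - 24*y + 22; no integer root y with |y| ≤ 4.
  x = 4: f_y(4, y) = 6*y**2 - 26*y + 20; vanishes at y ∈ {1}. (4, 1): f_x = -5 ≠ 0.
Only singular point on the grid: (2, 2).
Classify: substitute x = 2 + u, y = 2 + v and expand: f = -u**3 - 2*u**2*v - u*v**2 + 2*v**3 + v**2.
No constant or linear terms (consistent with a singular point). Quadratic part: v**2. Cubic part: -u**3 - 2*u**2*v - u*v**2 + 2*v**3.
The quadratic part v**2 is a perfect square, so there is a single (double) tangent line v = 0, i.e. y = 2. Restricting the cubic part to that line (v = 0) leaves -u**3 ≠ 0, so f is not divisible by v and the branch is v² ≈ u**3 to lowest order — this is a cusp.
Classification: cusp.


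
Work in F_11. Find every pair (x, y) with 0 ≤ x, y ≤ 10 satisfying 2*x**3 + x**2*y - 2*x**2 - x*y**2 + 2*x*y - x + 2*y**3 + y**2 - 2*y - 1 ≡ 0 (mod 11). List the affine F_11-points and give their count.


Affine F_11-points: {(0, 1), (0, 5), (0, 10), (1, 3), (1, 5), (3, 2), (3, 5), (6, 1), (7, 9), (9, 8), (10, 7)}; count = 11.

For each of the 121 pairs (x, y) ∈ F_11², evaluate f(x, y) mod 11. Record the zeros.
  x = 0: [0↦10, 1↦0, 2↦4, 3↦1, 4↦3, 5↦0, 6↦4, 7↦5, 8↦4, 9↦2, 10↦0]  zeros at y ∈ {1, 5, 10}
  x = 1: [0↦9, 1↦1, 2↦5, 3↦0, 4↦9, 5↦0, 6↦7, 7↦9, 8↦7, 9↦2, 10↦6]  zeros at y ∈ {3, 5}
  x = 2: [0↦5, 1↦1, 2↦7, 3↦2, 4↦9, 5↦7, 6↦8, 7↦2, 8↦1, 9↦6, 10↦7]  zeros at y ∈ ∅
  x = 3: [0↦10, 1↦1, 2↦0, 3↦8, 4↦4, 5↦0, 6↦8, 7↦7, 8↦9, 9↦4, 10↦4]  zeros at y ∈ {2, 5}
  x = 4: [0↦3, 1↦2, 2↦7, 3↦8, 4↦6, 5↦2, 6↦8, 7↦3, 8↦10, 9↦8, 10↦9]  zeros at y ∈ ∅
  x = 5: [0↦7, 1↦5, 2↦7, 3↦3, 4↦5, 5↦3, 6↦9, 7↦2, 8↦5, 9↦8, 10↦1]  zeros at y ∈ ∅
  x = 6: [0↦1, 1↦0, 2↦1, 3↦5, 4↦2, 5↦4, 6↦1, 7↦5, 8↦6, 9↦5, 10↦3]  zeros at y ∈ {1}
  x = 7: [0↦8, 1↦10, 2↦1, 3↦4, 4↦9, 5↦6, 6↦7, 7↦2, 8↦3, 9↦0, 10↦5]  zeros at y ∈ {9}
  x = 8: [0↦7, 1↦3, 2↦8, 3↦1, 4↦5, 5↦10, 6↦6, 7↦5, 8↦8, 9↦5, 10↦8]  zeros at y ∈ ∅
  x = 9: [0↦10, 1↦2, 2↦1, 3↦8, 4↦2, 5↦6, 6↦10, 7↦4, 8↦0, 9↦10, 10↦2]  zeros at y ∈ {8}
  x = 10: [0↦7, 1↦8, 2↦3, 3↦4, 4↦1, 5↦6, 6↦9, 7↦0, 8↦2, 9↦5, 10↦10]  zeros at y ∈ {7}
Collecting zeros: affine points = {(0, 1), (0, 5), (0, 10), (1, 3), (1, 5), (3, 2), (3, 5), (6, 1), (7, 9), (9, 8), (10, 7)}.
Total count |C(F_11)_aff| = 11.


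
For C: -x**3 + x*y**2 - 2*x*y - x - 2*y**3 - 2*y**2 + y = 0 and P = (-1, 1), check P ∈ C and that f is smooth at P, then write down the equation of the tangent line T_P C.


Tangent line at P: -5*x - 9*y + 4 = 0.

Step 1: f(-1, 1) = 0, so P lies on C.
Step 2: partial derivatives
  f_x(x, y) = -3*x**2 + y**2 - 2*y - 1, f_y(x, y) = 2*x*y - 2*x - 6*y**2 - 4*y + 1.
  f_x(P) = -5, f_y(P) = -9 (gradient nonzero, so P is smooth).
Step 3: tangent line at P: -5·(x − -1) + -9·(y − 1) = 0.
Expanding: -5*x - 9*y + 4 = 0.


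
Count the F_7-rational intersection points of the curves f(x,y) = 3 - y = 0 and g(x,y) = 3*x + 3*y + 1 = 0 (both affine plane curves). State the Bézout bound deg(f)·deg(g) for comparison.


Common zeros: {(6, 3)}; count = 1; Bézout bound = 1.

deg(f) = 1, deg(g) = 1, so Bézout bound = 1.
Scan x ∈ F_7. For each x, list the y ∈ F_7 with f(x, y) ≡ 0 and those with g(x, y) ≡ 0 (mod 7); the common zeros in that column are the intersection.
  x = 0: f ≡ 0 at y ∈ {3}; g ≡ 0 at y ∈ {2}; common: ∅.
  x = 1: f ≡ 0 at y ∈ {3}; g ≡ 0 at y ∈ {1}; common: ∅.
  x = 2: f ≡ 0 at y ∈ {3}; g ≡ 0 at y ∈ {0}; common: ∅.
  x = 3: f ≡ 0 at y ∈ {3}; g ≡ 0 at y ∈ {6}; common: ∅.
  x = 4: f ≡ 0 at y ∈ {3}; g ≡ 0 at y ∈ {5}; common: ∅.
  x = 5: f ≡ 0 at y ∈ {3}; g ≡ 0 at y ∈ {4}; common: ∅.
  x = 6: f ≡ 0 at y ∈ {3}; g ≡ 0 at y ∈ {3}; common: {3}.
Collecting: common zeros = {(6, 3)}, so the count is 1.
Comparison with the Bézout bound: 1 ≤ 1 = deg(f)·deg(g), as expected for curves with no common component (the bound is attained).


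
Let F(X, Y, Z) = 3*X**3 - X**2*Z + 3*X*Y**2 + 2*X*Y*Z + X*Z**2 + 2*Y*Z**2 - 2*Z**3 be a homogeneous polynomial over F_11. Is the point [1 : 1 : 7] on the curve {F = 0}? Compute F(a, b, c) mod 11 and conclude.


F(1,1,7) ≡ 2 (mod 11); P is NOT on the curve.

Evaluate F(1, 1, 7) term-by-term (mod 11).
  3*X**3 ↦ 3·1·1·1 = 3
  -X**2*Z ↦ -1·1·1·7 = -7
  3*X*Y**2 ↦ 3·1·1·1 = 3
  2*X*Y*Z ↦ 2·1·1·7 = 14
  X*Z**2 ↦ 1·1·1·49 = 49
  2*Y*Z**2 ↦ 2·1·1·49 = 98
  -2*Z**3 ↦ -2·1·1·343 = -686
Sum: F(1, 1, 7) = (3) + (-7) + (3) + (14) + (49) + (98) + (-686) = -526.
Reducing mod 11: -526 ≡ 2 (mod 11).
Since F(a, b, c) ≡ 2 ≠ 0 (mod 11), P does NOT lie on the curve.


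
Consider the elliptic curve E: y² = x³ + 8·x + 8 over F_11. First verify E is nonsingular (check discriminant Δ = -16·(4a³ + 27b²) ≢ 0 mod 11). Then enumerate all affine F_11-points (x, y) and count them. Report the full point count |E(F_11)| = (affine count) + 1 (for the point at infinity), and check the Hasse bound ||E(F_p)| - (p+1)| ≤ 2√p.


Affine points = {(3, 2), (3, 9), (4, 4), (4, 7), (7, 0), (8, 1), (8, 10)}; affine count = 7; |E(F_11)| = 8.

Discriminant check: Δ ∝ 4a³ + 27b² = 4·8³ + 27·8² = 4·512 + 27·64 ≡ 3 (mod 11). Nonzero ⇒ E is nonsingular.
For each x ∈ F_11, compute rhs = x³ + 8·x + 8 mod 11, then count y ∈ F_11 with y² ≡ rhs.
  x = 0: rhs = 8, matching y values: none (0 points).
  x = 1: rhs = 6, matching y values: none (0 points).
  x = 2: rhs = 10, matching y values: none (0 points).
  x = 3: rhs = 4, matching y values: 2, 9 (2 points).
  x = 4: rhs = 5, matching y values: 4, 7 (2 points).
  x = 5: rhs = 8, matching y values: none (0 points).
  x = 6: rhs = 8, matching y values: none (0 points).
  x = 7: rhs = 0, matching y values: 0 (1 points).
  x = 8: rhs = 1, matching y values: 1, 10 (2 points).
  x = 9: rhs = 6, matching y values: none (0 points).
  x = 10: rhs = 10, matching y values: none (0 points).
Total affine count: 7.
Full point count |E(F_11)| = 7 + 1 = 8.
Hasse bound: |8 − (11+1)| = |-4| = 4 ≤ 2√11 ≈ 6.6332 ✓.


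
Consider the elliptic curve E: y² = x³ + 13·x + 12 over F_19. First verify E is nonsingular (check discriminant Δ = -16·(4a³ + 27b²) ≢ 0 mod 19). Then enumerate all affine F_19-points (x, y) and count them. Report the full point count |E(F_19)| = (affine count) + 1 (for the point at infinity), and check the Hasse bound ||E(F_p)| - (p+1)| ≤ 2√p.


Affine points = {(1, 8), (1, 11), (7, 3), (7, 16), (8, 1), (8, 18), (11, 2), (11, 17), (17, 4), (17, 15), (18, 6), (18, 13)}; affine count = 12; |E(F_19)| = 13.

Discriminant check: Δ ∝ 4a³ + 27b² = 4·13³ + 27·12² = 4·2197 + 27·144 ≡ 3 (mod 19). Nonzero ⇒ E is nonsingular.
For each x ∈ F_19, compute rhs = x³ + 13·x + 12 mod 19, then count y ∈ F_19 with y² ≡ rhs.
  x = 0: rhs = 12, matching y values: none (0 points).
  x = 1: rhs = 7, matching y values: 8, 11 (2 points).
  x = 2: rhs = 8, matching y values: none (0 points).
  x = 3: rhs = 2, matching y values: none (0 points).
  x = 4: rhs = 14, matching y values: none (0 points).
  x = 5: rhs = 12, matching y values: none (0 points).
  x = 6: rhs = 2, matching y values: none (0 points).
  x = 7: rhs = 9, matching y values: 3, 16 (2 points).
  x = 8: rhs = 1, matching y values: 1, 18 (2 points).
  x = 9: rhs = 3, matching y values: none (0 points).
  x = 10: rhs = 2, matching y values: none (0 points).
  x = 11: rhs = 4, matching y values: 2, 17 (2 points).
  x = 12: rhs = 15, matching y values: none (0 points).
  x = 13: rhs = 3, matching y values: none (0 points).
  x = 14: rhs = 12, matching y values: none (0 points).
  x = 15: rhs = 10, matching y values: none (0 points).
  x = 16: rhs = 3, matching y values: none (0 points).
  x = 17: rhs = 16, matching y values: 4, 15 (2 points).
  x = 18: rhs = 17, matching y values: 6, 13 (2 points).
Total affine count: 12.
Full point count |E(F_19)| = 12 + 1 = 13.
Hasse bound: |13 − (19+1)| = |-7| = 7 ≤ 2√19 ≈ 8.7178 ✓.
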